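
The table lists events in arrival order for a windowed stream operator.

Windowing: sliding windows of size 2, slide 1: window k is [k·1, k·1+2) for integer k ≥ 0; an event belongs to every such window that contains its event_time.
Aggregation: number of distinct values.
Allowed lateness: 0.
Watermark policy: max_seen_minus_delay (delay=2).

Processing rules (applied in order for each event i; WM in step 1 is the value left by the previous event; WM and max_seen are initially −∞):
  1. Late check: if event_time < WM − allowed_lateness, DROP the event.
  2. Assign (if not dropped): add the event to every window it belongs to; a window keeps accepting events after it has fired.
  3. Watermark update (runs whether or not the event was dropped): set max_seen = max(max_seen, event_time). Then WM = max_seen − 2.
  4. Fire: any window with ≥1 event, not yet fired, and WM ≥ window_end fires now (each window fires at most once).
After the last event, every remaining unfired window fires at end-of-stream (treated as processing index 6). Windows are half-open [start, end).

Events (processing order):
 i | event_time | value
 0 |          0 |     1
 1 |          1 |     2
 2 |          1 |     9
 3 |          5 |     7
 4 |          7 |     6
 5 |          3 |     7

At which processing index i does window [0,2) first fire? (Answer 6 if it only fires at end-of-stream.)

i=0 t=0 v=1: → [0,2); WM=-2
i=1 t=1 v=2: → [1,3),[0,2); WM=-1
i=2 t=1 v=9: → [1,3),[0,2); WM=-1
i=3 t=5 v=7: → [5,7),[4,6); WM=3; [0,2) fires=3 [1,3) fires=2
i=4 t=7 v=6: → [7,9),[6,8); WM=5
i=5 t=3 v=7: DROP (t<5-0); WM=5

3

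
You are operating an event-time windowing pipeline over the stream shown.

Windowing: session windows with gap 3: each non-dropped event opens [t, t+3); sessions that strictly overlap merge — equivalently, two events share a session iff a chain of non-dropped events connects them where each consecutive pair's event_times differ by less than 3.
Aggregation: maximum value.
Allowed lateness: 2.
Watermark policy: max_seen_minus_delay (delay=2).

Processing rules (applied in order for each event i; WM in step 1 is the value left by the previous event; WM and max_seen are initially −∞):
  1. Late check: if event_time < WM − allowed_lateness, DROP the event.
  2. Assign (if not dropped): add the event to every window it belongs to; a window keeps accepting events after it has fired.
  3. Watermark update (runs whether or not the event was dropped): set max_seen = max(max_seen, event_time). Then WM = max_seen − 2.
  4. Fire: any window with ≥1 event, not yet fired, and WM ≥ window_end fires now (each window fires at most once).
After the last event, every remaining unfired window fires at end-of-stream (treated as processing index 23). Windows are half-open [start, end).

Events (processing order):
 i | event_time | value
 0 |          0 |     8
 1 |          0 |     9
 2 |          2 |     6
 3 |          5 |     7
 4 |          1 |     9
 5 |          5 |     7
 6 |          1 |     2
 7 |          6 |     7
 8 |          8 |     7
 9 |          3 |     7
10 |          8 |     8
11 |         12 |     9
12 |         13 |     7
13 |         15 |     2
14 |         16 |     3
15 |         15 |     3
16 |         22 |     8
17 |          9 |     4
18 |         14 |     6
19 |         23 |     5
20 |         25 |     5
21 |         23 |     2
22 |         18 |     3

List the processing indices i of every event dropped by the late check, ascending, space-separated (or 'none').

i=0 t=0 v=8: → [0,3); WM=-2
i=1 t=0 v=9: → [0,3); WM=-2
i=2 t=2 v=6: → [0,5); WM=0
i=3 t=5 v=7: → [5,8); WM=3
i=4 t=1 v=9: → [0,5); WM=3
i=5 t=5 v=7: → [5,8); WM=3
i=6 t=1 v=2: → [0,5); WM=3
i=7 t=6 v=7: → [5,9); WM=4
i=8 t=8 v=7: → [5,11); WM=6
i=9 t=3 v=7: DROP (t<6-2); WM=6
i=10 t=8 v=8: → [5,11); WM=6
i=11 t=12 v=9: → [12,15); WM=10
i=12 t=13 v=7: → [12,16); WM=11
i=13 t=15 v=2: → [12,18); WM=13
i=14 t=16 v=3: → [12,19); WM=14
i=15 t=15 v=3: → [12,19); WM=14
i=16 t=22 v=8: → [22,25); WM=20
i=17 t=9 v=4: DROP (t<20-2); WM=20
i=18 t=14 v=6: DROP (t<20-2); WM=20
i=19 t=23 v=5: → [22,26); WM=21
i=20 t=25 v=5: → [22,28); WM=23
i=21 t=23 v=2: → [22,28); WM=23
i=22 t=18 v=3: DROP (t<23-2); WM=23

9 17 18 22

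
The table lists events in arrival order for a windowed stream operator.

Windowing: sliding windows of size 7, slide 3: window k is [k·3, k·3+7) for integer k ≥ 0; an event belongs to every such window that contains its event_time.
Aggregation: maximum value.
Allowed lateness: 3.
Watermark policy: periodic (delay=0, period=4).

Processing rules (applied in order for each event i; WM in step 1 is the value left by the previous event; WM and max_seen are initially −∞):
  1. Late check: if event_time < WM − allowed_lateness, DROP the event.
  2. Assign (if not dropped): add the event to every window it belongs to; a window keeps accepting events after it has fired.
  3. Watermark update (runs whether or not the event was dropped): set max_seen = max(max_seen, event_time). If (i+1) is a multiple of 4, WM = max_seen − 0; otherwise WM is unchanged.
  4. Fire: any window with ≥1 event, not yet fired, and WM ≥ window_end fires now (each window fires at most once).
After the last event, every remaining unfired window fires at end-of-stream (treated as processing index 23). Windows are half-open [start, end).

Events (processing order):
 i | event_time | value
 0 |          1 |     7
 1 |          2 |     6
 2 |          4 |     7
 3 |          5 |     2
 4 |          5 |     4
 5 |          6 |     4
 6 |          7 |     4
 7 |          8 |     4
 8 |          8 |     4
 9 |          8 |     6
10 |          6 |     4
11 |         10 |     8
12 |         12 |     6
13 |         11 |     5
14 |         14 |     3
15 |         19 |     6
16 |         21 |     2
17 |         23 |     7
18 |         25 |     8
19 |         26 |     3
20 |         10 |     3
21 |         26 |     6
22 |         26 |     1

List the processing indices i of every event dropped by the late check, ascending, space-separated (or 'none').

20

i=0 t=1 v=7: → [0,7); WM=−∞
i=1 t=2 v=6: → [0,7); WM=−∞
i=2 t=4 v=7: → [3,10),[0,7); WM=−∞
i=3 t=5 v=2: → [3,10),[0,7); WM=5
i=4 t=5 v=4: → [3,10),[0,7); WM=5
i=5 t=6 v=4: → [6,13),[3,10),[0,7); WM=5
i=6 t=7 v=4: → [6,13),[3,10); WM=5
i=7 t=8 v=4: → [6,13),[3,10); WM=8; [0,7) fires=7
i=8 t=8 v=4: → [6,13),[3,10); WM=8
i=9 t=8 v=6: → [6,13),[3,10); WM=8
i=10 t=6 v=4: → [6,13),[3,10),[0,7); WM=8
i=11 t=10 v=8: → [9,16),[6,13); WM=10; [3,10) fires=7
i=12 t=12 v=6: → [12,19),[9,16),[6,13); WM=10
i=13 t=11 v=5: → [9,16),[6,13); WM=10
i=14 t=14 v=3: → [12,19),[9,16); WM=10
i=15 t=19 v=6: → [18,25),[15,22); WM=19; [6,13) fires=8 [9,16) fires=8 [12,19) fires=6
i=16 t=21 v=2: → [21,28),[18,25),[15,22); WM=19
i=17 t=23 v=7: → [21,28),[18,25); WM=19
i=18 t=25 v=8: → [24,31),[21,28); WM=19
i=19 t=26 v=3: → [24,31),[21,28); WM=26; [15,22) fires=6 [18,25) fires=7
i=20 t=10 v=3: DROP (t<26-3); WM=26
i=21 t=26 v=6: → [24,31),[21,28); WM=26
i=22 t=26 v=1: → [24,31),[21,28); WM=26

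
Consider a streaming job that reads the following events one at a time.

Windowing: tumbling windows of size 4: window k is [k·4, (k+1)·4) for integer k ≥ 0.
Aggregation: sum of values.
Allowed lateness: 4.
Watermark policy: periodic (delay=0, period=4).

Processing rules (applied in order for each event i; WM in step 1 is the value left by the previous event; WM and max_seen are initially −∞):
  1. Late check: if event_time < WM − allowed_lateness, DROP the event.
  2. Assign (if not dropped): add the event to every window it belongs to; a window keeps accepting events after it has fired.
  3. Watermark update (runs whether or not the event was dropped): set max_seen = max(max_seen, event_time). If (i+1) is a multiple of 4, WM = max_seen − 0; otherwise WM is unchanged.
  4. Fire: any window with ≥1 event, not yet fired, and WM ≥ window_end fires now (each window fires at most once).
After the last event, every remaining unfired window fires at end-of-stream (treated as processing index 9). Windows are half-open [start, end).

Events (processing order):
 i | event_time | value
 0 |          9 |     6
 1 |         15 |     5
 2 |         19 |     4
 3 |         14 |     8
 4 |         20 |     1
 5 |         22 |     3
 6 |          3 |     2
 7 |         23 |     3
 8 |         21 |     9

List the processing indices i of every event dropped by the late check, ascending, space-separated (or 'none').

6

i=0 t=9 v=6: → [8,12); WM=−∞
i=1 t=15 v=5: → [12,16); WM=−∞
i=2 t=19 v=4: → [16,20); WM=−∞
i=3 t=14 v=8: → [12,16); WM=19; [8,12) fires=6 [12,16) fires=13
i=4 t=20 v=1: → [20,24); WM=19
i=5 t=22 v=3: → [20,24); WM=19
i=6 t=3 v=2: DROP (t<19-4); WM=19
i=7 t=23 v=3: → [20,24); WM=23; [16,20) fires=4
i=8 t=21 v=9: → [20,24); WM=23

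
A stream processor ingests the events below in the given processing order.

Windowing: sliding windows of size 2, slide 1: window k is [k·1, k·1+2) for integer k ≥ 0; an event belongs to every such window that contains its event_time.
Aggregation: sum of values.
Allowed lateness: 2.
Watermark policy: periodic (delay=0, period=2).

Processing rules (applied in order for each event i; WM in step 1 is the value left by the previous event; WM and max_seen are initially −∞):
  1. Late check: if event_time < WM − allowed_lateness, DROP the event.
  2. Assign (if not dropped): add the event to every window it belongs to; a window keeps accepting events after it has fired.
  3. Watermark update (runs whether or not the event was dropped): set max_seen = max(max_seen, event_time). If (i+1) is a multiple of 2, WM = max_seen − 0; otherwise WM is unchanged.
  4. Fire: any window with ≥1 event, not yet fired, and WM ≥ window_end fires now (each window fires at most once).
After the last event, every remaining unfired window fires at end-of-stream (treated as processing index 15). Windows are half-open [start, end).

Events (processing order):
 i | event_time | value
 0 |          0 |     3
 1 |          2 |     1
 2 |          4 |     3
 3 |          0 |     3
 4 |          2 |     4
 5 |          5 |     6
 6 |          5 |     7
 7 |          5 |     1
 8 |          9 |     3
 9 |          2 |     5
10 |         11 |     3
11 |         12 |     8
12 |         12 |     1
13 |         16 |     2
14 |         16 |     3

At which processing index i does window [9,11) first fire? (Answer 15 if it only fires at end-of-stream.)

i=0 t=0 v=3: → [0,2); WM=−∞
i=1 t=2 v=1: → [2,4),[1,3); WM=2; [0,2) fires=3
i=2 t=4 v=3: → [4,6),[3,5); WM=2
i=3 t=0 v=3: → [0,2); WM=4; [1,3) fires=1 [2,4) fires=1
i=4 t=2 v=4: → [2,4),[1,3); WM=4
i=5 t=5 v=6: → [5,7),[4,6); WM=5; [3,5) fires=3
i=6 t=5 v=7: → [5,7),[4,6); WM=5
i=7 t=5 v=1: → [5,7),[4,6); WM=5
i=8 t=9 v=3: → [9,11),[8,10); WM=5
i=9 t=2 v=5: DROP (t<5-2); WM=9; [4,6) fires=17 [5,7) fires=14
i=10 t=11 v=3: → [11,13),[10,12); WM=9
i=11 t=12 v=8: → [12,14),[11,13); WM=12; [8,10) fires=3 [9,11) fires=3 [10,12) fires=3
i=12 t=12 v=1: → [12,14),[11,13); WM=12
i=13 t=16 v=2: → [16,18),[15,17); WM=16; [11,13) fires=12 [12,14) fires=9
i=14 t=16 v=3: → [16,18),[15,17); WM=16

11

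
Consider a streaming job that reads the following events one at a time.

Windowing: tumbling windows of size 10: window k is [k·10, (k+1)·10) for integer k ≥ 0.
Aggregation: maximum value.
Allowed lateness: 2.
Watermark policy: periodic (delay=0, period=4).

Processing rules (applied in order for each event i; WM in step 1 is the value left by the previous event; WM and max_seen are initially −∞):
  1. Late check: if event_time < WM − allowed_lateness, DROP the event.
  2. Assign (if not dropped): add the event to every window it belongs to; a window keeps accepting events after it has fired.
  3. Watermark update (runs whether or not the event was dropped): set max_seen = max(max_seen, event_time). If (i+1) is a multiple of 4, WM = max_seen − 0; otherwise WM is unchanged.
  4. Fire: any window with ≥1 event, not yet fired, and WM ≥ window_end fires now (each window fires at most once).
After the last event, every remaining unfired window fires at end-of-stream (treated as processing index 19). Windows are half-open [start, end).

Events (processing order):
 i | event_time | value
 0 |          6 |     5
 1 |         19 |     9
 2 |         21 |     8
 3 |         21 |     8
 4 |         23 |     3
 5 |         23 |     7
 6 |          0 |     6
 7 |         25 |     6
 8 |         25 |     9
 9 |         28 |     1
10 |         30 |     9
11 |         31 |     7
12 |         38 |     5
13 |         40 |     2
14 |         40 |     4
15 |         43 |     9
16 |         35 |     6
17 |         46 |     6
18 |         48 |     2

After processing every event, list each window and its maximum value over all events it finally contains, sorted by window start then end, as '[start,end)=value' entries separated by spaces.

[0,10)=5 [10,20)=9 [20,30)=9 [30,40)=9 [40,50)=9

i=0 t=6 v=5: → [0,10); WM=−∞
i=1 t=19 v=9: → [10,20); WM=−∞
i=2 t=21 v=8: → [20,30); WM=−∞
i=3 t=21 v=8: → [20,30); WM=21; [0,10) fires=5 [10,20) fires=9
i=4 t=23 v=3: → [20,30); WM=21
i=5 t=23 v=7: → [20,30); WM=21
i=6 t=0 v=6: DROP (t<21-2); WM=21
i=7 t=25 v=6: → [20,30); WM=25
i=8 t=25 v=9: → [20,30); WM=25
i=9 t=28 v=1: → [20,30); WM=25
i=10 t=30 v=9: → [30,40); WM=25
i=11 t=31 v=7: → [30,40); WM=31; [20,30) fires=9
i=12 t=38 v=5: → [30,40); WM=31
i=13 t=40 v=2: → [40,50); WM=31
i=14 t=40 v=4: → [40,50); WM=31
i=15 t=43 v=9: → [40,50); WM=43; [30,40) fires=9
i=16 t=35 v=6: DROP (t<43-2); WM=43
i=17 t=46 v=6: → [40,50); WM=43
i=18 t=48 v=2: → [40,50); WM=43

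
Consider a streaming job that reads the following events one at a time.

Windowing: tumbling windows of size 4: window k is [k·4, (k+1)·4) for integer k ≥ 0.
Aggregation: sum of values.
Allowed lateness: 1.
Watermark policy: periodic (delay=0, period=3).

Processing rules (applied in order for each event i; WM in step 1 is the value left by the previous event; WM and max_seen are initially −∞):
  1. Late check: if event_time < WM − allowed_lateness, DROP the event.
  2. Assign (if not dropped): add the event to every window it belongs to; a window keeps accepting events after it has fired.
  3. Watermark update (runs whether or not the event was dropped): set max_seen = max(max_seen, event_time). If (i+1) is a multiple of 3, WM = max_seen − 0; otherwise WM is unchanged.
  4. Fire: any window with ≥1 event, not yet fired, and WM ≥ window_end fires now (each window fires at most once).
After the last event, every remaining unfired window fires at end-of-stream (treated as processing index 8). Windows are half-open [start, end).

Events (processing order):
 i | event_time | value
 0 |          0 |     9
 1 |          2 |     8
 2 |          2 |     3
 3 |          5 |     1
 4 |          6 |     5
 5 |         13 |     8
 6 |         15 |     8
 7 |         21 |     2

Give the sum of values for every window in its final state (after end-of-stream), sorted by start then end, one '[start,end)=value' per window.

i=0 t=0 v=9: → [0,4); WM=−∞
i=1 t=2 v=8: → [0,4); WM=−∞
i=2 t=2 v=3: → [0,4); WM=2
i=3 t=5 v=1: → [4,8); WM=2
i=4 t=6 v=5: → [4,8); WM=2
i=5 t=13 v=8: → [12,16); WM=13; [0,4) fires=20 [4,8) fires=6
i=6 t=15 v=8: → [12,16); WM=13
i=7 t=21 v=2: → [20,24); WM=13

[0,4)=20 [4,8)=6 [12,16)=16 [20,24)=2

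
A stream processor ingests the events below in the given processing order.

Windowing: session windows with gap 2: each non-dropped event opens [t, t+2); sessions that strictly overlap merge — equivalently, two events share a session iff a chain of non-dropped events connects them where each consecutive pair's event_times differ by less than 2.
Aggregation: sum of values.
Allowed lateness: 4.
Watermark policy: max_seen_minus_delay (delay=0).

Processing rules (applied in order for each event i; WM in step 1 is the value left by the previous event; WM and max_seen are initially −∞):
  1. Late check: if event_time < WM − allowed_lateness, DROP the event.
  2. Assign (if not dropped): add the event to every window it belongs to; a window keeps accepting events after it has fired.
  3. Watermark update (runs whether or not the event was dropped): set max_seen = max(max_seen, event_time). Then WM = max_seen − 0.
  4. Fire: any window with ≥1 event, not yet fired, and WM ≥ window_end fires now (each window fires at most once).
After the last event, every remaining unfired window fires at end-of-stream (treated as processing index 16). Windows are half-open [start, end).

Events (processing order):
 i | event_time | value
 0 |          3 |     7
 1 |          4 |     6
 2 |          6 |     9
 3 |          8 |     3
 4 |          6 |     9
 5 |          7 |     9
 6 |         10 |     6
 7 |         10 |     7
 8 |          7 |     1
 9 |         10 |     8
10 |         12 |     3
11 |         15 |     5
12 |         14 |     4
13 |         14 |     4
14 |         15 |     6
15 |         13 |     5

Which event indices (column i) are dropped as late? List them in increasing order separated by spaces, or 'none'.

none

i=0 t=3 v=7: → [3,5); WM=3
i=1 t=4 v=6: → [3,6); WM=4
i=2 t=6 v=9: → [6,8); WM=6
i=3 t=8 v=3: → [8,10); WM=8
i=4 t=6 v=9: → [6,8); WM=8
i=5 t=7 v=9: → [6,10); WM=8
i=6 t=10 v=6: → [10,12); WM=10
i=7 t=10 v=7: → [10,12); WM=10
i=8 t=7 v=1: → [6,10); WM=10
i=9 t=10 v=8: → [10,12); WM=10
i=10 t=12 v=3: → [12,14); WM=12
i=11 t=15 v=5: → [15,17); WM=15
i=12 t=14 v=4: → [14,17); WM=15
i=13 t=14 v=4: → [14,17); WM=15
i=14 t=15 v=6: → [14,17); WM=15
i=15 t=13 v=5: → [12,17); WM=15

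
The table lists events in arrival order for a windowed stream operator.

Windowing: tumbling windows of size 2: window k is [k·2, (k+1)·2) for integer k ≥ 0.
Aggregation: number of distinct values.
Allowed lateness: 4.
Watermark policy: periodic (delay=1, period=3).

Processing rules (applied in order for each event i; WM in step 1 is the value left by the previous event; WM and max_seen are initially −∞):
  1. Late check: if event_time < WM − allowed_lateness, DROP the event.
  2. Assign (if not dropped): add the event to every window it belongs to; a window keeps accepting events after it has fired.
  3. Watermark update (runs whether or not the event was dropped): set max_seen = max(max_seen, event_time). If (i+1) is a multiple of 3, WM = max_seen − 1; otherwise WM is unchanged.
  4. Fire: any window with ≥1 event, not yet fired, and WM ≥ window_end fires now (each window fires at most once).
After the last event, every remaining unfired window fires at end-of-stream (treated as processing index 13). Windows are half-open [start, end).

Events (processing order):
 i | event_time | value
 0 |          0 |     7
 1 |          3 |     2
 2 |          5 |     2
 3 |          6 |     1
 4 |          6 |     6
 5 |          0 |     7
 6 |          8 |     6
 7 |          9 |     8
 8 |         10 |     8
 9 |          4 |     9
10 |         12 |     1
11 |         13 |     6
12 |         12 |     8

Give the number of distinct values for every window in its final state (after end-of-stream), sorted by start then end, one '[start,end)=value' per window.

i=0 t=0 v=7: → [0,2); WM=−∞
i=1 t=3 v=2: → [2,4); WM=−∞
i=2 t=5 v=2: → [4,6); WM=4; [0,2) fires=1 [2,4) fires=1
i=3 t=6 v=1: → [6,8); WM=4
i=4 t=6 v=6: → [6,8); WM=4
i=5 t=0 v=7: → [0,2); WM=5
i=6 t=8 v=6: → [8,10); WM=5
i=7 t=9 v=8: → [8,10); WM=5
i=8 t=10 v=8: → [10,12); WM=9; [4,6) fires=1 [6,8) fires=2
i=9 t=4 v=9: DROP (t<9-4); WM=9
i=10 t=12 v=1: → [12,14); WM=9
i=11 t=13 v=6: → [12,14); WM=12; [8,10) fires=2 [10,12) fires=1
i=12 t=12 v=8: → [12,14); WM=12

[0,2)=1 [2,4)=1 [4,6)=1 [6,8)=2 [8,10)=2 [10,12)=1 [12,14)=3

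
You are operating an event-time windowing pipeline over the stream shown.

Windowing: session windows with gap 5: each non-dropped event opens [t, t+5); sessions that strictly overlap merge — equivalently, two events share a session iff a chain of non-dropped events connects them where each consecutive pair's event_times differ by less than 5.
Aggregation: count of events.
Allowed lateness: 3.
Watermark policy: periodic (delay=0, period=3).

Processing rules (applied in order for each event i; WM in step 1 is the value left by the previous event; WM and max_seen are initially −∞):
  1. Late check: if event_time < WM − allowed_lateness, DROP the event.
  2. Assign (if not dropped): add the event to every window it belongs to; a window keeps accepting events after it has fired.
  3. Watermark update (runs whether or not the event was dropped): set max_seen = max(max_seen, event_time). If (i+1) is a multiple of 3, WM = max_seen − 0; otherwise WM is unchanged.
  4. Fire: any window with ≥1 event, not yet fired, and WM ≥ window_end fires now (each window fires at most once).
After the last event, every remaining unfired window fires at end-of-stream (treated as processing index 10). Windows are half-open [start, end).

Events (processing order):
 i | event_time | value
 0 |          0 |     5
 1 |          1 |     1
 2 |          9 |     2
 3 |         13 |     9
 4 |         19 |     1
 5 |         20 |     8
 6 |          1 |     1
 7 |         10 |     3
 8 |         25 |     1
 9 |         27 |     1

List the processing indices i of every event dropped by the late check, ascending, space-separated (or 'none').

i=0 t=0 v=5: → [0,5); WM=−∞
i=1 t=1 v=1: → [0,6); WM=−∞
i=2 t=9 v=2: → [9,14); WM=9
i=3 t=13 v=9: → [9,18); WM=9
i=4 t=19 v=1: → [19,24); WM=9
i=5 t=20 v=8: → [19,25); WM=20
i=6 t=1 v=1: DROP (t<20-3); WM=20
i=7 t=10 v=3: DROP (t<20-3); WM=20
i=8 t=25 v=1: → [25,30); WM=25
i=9 t=27 v=1: → [25,32); WM=25

6 7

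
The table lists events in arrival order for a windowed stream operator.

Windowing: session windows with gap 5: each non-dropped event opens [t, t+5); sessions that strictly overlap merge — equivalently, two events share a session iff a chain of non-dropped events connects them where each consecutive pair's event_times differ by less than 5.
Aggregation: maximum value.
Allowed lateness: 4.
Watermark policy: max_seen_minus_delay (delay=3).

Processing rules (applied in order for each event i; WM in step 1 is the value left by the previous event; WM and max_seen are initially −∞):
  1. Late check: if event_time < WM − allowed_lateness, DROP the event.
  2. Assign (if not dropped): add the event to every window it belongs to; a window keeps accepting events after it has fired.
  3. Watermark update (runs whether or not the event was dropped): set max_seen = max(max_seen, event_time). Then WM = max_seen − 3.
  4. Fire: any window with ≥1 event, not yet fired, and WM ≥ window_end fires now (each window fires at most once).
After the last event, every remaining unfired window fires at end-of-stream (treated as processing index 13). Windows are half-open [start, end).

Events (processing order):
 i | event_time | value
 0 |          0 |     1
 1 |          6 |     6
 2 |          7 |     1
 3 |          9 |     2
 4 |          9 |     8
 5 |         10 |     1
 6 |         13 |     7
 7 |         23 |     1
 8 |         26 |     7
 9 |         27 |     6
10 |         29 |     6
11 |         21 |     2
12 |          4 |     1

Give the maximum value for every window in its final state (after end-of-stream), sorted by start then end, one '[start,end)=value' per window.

[0,5)=1 [6,18)=8 [23,34)=7

i=0 t=0 v=1: → [0,5); WM=-3
i=1 t=6 v=6: → [6,11); WM=3
i=2 t=7 v=1: → [6,12); WM=4
i=3 t=9 v=2: → [6,14); WM=6
i=4 t=9 v=8: → [6,14); WM=6
i=5 t=10 v=1: → [6,15); WM=7
i=6 t=13 v=7: → [6,18); WM=10
i=7 t=23 v=1: → [23,28); WM=20
i=8 t=26 v=7: → [23,31); WM=23
i=9 t=27 v=6: → [23,32); WM=24
i=10 t=29 v=6: → [23,34); WM=26
i=11 t=21 v=2: DROP (t<26-4); WM=26
i=12 t=4 v=1: DROP (t<26-4); WM=26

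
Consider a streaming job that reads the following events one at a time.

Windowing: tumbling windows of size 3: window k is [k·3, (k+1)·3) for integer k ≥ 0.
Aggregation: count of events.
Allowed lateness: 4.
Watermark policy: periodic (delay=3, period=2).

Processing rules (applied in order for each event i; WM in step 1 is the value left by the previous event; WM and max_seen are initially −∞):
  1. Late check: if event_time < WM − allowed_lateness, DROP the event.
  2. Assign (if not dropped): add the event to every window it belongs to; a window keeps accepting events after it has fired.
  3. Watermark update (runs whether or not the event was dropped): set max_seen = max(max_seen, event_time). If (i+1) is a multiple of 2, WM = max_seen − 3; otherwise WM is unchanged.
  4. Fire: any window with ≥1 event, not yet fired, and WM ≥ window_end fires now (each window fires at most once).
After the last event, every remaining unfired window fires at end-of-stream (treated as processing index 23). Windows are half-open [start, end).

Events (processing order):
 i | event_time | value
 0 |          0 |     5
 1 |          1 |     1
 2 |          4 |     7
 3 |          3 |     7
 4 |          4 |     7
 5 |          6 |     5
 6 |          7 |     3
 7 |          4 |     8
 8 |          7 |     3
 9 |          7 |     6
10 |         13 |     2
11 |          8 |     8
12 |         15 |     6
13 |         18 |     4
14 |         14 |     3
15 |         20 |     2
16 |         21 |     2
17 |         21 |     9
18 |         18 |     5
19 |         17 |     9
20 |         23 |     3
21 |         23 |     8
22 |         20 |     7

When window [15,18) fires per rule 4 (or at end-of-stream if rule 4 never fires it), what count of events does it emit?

1

i=0 t=0 v=5: → [0,3); WM=−∞
i=1 t=1 v=1: → [0,3); WM=-2
i=2 t=4 v=7: → [3,6); WM=-2
i=3 t=3 v=7: → [3,6); WM=1
i=4 t=4 v=7: → [3,6); WM=1
i=5 t=6 v=5: → [6,9); WM=3; [0,3) fires=2
i=6 t=7 v=3: → [6,9); WM=3
i=7 t=4 v=8: → [3,6); WM=4
i=8 t=7 v=3: → [6,9); WM=4
i=9 t=7 v=6: → [6,9); WM=4
i=10 t=13 v=2: → [12,15); WM=4
i=11 t=8 v=8: → [6,9); WM=10; [3,6) fires=4 [6,9) fires=5
i=12 t=15 v=6: → [15,18); WM=10
i=13 t=18 v=4: → [18,21); WM=15; [12,15) fires=1
i=14 t=14 v=3: → [12,15); WM=15
i=15 t=20 v=2: → [18,21); WM=17
i=16 t=21 v=2: → [21,24); WM=17
i=17 t=21 v=9: → [21,24); WM=18; [15,18) fires=1
i=18 t=18 v=5: → [18,21); WM=18
i=19 t=17 v=9: → [15,18); WM=18
i=20 t=23 v=3: → [21,24); WM=18
i=21 t=23 v=8: → [21,24); WM=20
i=22 t=20 v=7: → [18,21); WM=20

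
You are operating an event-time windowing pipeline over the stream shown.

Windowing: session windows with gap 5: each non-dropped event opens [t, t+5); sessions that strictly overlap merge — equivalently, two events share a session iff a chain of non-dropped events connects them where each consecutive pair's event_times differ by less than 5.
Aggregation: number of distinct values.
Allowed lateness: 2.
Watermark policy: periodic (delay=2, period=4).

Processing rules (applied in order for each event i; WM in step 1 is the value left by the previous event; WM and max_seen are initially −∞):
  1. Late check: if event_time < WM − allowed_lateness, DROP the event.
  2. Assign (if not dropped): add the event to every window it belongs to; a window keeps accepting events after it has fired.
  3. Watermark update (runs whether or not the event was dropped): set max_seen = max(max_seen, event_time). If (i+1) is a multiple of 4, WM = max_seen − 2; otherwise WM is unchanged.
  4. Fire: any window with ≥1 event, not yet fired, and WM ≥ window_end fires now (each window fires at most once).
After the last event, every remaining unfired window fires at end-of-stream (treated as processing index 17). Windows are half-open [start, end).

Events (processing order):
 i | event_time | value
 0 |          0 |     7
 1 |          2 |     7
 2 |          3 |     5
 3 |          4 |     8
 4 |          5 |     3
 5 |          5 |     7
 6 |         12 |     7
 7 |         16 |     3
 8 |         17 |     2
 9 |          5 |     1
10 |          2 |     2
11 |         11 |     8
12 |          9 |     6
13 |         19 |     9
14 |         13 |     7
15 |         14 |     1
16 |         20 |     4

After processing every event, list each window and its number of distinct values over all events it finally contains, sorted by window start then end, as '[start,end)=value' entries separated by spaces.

[0,10)=4 [12,25)=6

i=0 t=0 v=7: → [0,5); WM=−∞
i=1 t=2 v=7: → [0,7); WM=−∞
i=2 t=3 v=5: → [0,8); WM=−∞
i=3 t=4 v=8: → [0,9); WM=2
i=4 t=5 v=3: → [0,10); WM=2
i=5 t=5 v=7: → [0,10); WM=2
i=6 t=12 v=7: → [12,17); WM=2
i=7 t=16 v=3: → [12,21); WM=14
i=8 t=17 v=2: → [12,22); WM=14
i=9 t=5 v=1: DROP (t<14-2); WM=14
i=10 t=2 v=2: DROP (t<14-2); WM=14
i=11 t=11 v=8: DROP (t<14-2); WM=15
i=12 t=9 v=6: DROP (t<15-2); WM=15
i=13 t=19 v=9: → [12,24); WM=15
i=14 t=13 v=7: → [12,24); WM=15
i=15 t=14 v=1: → [12,24); WM=17
i=16 t=20 v=4: → [12,25); WM=17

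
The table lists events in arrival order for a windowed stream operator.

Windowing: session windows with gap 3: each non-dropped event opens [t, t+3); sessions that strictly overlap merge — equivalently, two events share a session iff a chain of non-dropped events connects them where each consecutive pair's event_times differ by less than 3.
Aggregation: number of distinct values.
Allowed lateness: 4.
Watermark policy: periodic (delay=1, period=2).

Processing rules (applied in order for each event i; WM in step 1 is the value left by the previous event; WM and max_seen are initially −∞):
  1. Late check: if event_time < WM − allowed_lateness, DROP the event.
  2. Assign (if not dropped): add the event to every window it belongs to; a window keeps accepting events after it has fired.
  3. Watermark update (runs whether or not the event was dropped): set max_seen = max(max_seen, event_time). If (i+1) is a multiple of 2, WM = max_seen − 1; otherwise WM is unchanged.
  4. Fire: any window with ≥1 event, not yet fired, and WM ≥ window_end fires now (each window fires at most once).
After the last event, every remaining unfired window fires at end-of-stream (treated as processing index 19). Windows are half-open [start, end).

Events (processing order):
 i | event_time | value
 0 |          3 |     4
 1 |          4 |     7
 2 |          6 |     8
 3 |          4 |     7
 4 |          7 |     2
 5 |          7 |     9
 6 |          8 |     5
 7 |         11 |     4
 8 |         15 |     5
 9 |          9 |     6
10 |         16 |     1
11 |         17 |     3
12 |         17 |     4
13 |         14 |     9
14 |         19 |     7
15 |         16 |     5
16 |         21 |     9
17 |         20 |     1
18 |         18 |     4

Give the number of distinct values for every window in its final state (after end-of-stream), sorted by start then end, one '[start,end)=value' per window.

[3,14)=7 [14,24)=6

i=0 t=3 v=4: → [3,6); WM=−∞
i=1 t=4 v=7: → [3,7); WM=3
i=2 t=6 v=8: → [3,9); WM=3
i=3 t=4 v=7: → [3,9); WM=5
i=4 t=7 v=2: → [3,10); WM=5
i=5 t=7 v=9: → [3,10); WM=6
i=6 t=8 v=5: → [3,11); WM=6
i=7 t=11 v=4: → [11,14); WM=10
i=8 t=15 v=5: → [15,18); WM=10
i=9 t=9 v=6: → [3,14); WM=14
i=10 t=16 v=1: → [15,19); WM=14
i=11 t=17 v=3: → [15,20); WM=16
i=12 t=17 v=4: → [15,20); WM=16
i=13 t=14 v=9: → [14,20); WM=16
i=14 t=19 v=7: → [14,22); WM=16
i=15 t=16 v=5: → [14,22); WM=18
i=16 t=21 v=9: → [14,24); WM=18
i=17 t=20 v=1: → [14,24); WM=20
i=18 t=18 v=4: → [14,24); WM=20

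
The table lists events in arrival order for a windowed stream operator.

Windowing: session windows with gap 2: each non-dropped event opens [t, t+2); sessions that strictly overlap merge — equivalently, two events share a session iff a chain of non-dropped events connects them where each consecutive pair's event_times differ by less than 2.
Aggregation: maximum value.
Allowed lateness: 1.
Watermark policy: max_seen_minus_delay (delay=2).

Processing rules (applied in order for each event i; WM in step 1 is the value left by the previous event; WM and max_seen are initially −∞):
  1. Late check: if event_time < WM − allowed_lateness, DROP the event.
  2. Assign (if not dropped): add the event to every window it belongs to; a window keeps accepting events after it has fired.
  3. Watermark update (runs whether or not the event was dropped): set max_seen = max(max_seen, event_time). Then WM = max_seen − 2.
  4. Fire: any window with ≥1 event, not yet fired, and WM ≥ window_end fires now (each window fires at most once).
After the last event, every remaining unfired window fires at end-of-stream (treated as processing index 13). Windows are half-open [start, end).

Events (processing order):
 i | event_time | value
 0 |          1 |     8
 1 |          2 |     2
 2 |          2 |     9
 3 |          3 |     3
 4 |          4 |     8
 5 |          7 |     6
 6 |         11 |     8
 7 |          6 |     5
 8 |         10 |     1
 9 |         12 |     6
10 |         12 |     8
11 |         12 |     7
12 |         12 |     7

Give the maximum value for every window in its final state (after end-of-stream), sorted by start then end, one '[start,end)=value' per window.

i=0 t=1 v=8: → [1,3); WM=-1
i=1 t=2 v=2: → [1,4); WM=0
i=2 t=2 v=9: → [1,4); WM=0
i=3 t=3 v=3: → [1,5); WM=1
i=4 t=4 v=8: → [1,6); WM=2
i=5 t=7 v=6: → [7,9); WM=5
i=6 t=11 v=8: → [11,13); WM=9
i=7 t=6 v=5: DROP (t<9-1); WM=9
i=8 t=10 v=1: → [10,13); WM=9
i=9 t=12 v=6: → [10,14); WM=10
i=10 t=12 v=8: → [10,14); WM=10
i=11 t=12 v=7: → [10,14); WM=10
i=12 t=12 v=7: → [10,14); WM=10

[1,6)=9 [7,9)=6 [10,14)=8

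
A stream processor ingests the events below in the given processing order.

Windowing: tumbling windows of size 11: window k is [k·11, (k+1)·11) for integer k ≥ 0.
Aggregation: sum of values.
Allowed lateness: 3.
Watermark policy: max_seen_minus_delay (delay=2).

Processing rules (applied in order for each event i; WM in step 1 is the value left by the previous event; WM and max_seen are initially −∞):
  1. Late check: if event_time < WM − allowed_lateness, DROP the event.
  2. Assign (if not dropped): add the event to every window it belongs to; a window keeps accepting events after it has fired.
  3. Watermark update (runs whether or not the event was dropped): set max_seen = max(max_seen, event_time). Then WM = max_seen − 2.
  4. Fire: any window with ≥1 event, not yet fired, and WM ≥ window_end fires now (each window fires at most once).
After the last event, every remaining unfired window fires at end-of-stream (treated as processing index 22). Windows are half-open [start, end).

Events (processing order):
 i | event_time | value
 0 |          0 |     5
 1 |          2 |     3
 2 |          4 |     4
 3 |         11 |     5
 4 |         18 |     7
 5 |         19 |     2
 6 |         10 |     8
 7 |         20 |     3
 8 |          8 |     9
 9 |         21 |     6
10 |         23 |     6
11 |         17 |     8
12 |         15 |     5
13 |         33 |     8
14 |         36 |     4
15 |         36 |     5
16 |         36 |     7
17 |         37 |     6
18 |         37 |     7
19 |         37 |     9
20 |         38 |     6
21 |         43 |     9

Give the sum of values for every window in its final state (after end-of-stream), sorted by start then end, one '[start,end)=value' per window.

i=0 t=0 v=5: → [0,11); WM=-2
i=1 t=2 v=3: → [0,11); WM=0
i=2 t=4 v=4: → [0,11); WM=2
i=3 t=11 v=5: → [11,22); WM=9
i=4 t=18 v=7: → [11,22); WM=16; [0,11) fires=12
i=5 t=19 v=2: → [11,22); WM=17
i=6 t=10 v=8: DROP (t<17-3); WM=17
i=7 t=20 v=3: → [11,22); WM=18
i=8 t=8 v=9: DROP (t<18-3); WM=18
i=9 t=21 v=6: → [11,22); WM=19
i=10 t=23 v=6: → [22,33); WM=21
i=11 t=17 v=8: DROP (t<21-3); WM=21
i=12 t=15 v=5: DROP (t<21-3); WM=21
i=13 t=33 v=8: → [33,44); WM=31; [11,22) fires=23
i=14 t=36 v=4: → [33,44); WM=34; [22,33) fires=6
i=15 t=36 v=5: → [33,44); WM=34
i=16 t=36 v=7: → [33,44); WM=34
i=17 t=37 v=6: → [33,44); WM=35
i=18 t=37 v=7: → [33,44); WM=35
i=19 t=37 v=9: → [33,44); WM=35
i=20 t=38 v=6: → [33,44); WM=36
i=21 t=43 v=9: → [33,44); WM=41

[0,11)=12 [11,22)=23 [22,33)=6 [33,44)=61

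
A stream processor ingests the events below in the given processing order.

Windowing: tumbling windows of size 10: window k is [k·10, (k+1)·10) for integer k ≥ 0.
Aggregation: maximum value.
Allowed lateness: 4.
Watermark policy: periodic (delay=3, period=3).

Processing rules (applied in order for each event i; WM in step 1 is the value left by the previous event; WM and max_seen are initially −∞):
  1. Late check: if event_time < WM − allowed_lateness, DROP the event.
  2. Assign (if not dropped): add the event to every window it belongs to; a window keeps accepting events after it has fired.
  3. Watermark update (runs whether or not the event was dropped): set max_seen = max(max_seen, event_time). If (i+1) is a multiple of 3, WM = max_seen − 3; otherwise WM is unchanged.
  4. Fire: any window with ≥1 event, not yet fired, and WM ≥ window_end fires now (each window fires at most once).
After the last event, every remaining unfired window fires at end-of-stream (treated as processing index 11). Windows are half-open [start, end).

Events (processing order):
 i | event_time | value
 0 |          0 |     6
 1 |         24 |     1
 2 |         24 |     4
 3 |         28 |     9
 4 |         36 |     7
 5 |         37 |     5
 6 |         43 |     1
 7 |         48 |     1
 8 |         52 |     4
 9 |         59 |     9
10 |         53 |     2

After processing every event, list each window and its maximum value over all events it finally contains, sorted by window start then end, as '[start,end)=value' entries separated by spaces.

[0,10)=6 [20,30)=9 [30,40)=7 [40,50)=1 [50,60)=9

i=0 t=0 v=6: → [0,10); WM=−∞
i=1 t=24 v=1: → [20,30); WM=−∞
i=2 t=24 v=4: → [20,30); WM=21; [0,10) fires=6
i=3 t=28 v=9: → [20,30); WM=21
i=4 t=36 v=7: → [30,40); WM=21
i=5 t=37 v=5: → [30,40); WM=34; [20,30) fires=9
i=6 t=43 v=1: → [40,50); WM=34
i=7 t=48 v=1: → [40,50); WM=34
i=8 t=52 v=4: → [50,60); WM=49; [30,40) fires=7
i=9 t=59 v=9: → [50,60); WM=49
i=10 t=53 v=2: → [50,60); WM=49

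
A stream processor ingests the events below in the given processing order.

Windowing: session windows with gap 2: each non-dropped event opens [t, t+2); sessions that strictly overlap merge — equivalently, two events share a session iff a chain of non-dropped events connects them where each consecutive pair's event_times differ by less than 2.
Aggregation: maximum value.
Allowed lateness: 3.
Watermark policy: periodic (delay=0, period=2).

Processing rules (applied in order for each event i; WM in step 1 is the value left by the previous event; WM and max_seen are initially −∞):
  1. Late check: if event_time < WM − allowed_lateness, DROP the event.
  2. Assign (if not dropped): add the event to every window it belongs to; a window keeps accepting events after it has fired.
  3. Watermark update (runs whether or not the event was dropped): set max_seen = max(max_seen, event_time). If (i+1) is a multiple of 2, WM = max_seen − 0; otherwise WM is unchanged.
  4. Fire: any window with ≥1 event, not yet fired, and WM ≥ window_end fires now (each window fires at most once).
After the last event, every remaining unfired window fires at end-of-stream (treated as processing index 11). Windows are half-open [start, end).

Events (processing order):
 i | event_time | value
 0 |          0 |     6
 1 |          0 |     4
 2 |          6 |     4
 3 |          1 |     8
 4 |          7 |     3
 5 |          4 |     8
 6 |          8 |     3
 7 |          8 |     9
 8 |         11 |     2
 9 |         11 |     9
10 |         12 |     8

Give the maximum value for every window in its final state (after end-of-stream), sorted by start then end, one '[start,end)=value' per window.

i=0 t=0 v=6: → [0,2); WM=−∞
i=1 t=0 v=4: → [0,2); WM=0
i=2 t=6 v=4: → [6,8); WM=0
i=3 t=1 v=8: → [0,3); WM=6
i=4 t=7 v=3: → [6,9); WM=6
i=5 t=4 v=8: → [4,6); WM=7
i=6 t=8 v=3: → [6,10); WM=7
i=7 t=8 v=9: → [6,10); WM=8
i=8 t=11 v=2: → [11,13); WM=8
i=9 t=11 v=9: → [11,13); WM=11
i=10 t=12 v=8: → [11,14); WM=11

[0,3)=8 [4,6)=8 [6,10)=9 [11,14)=9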